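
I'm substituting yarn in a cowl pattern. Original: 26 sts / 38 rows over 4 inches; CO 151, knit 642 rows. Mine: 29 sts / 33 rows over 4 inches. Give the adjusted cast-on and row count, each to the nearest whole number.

Cast on 168 stitches; work 558 rows.

Stitches: 151 × 29/26 = 168.42 → 168.
Rows: 642 × 33/38 = 557.53 → 558.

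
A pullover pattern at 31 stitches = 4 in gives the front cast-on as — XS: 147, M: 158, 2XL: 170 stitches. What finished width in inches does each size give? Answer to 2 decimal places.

XS 18.97 inches; M 20.39 inches; 2XL 21.94 inches.

31/4 = 7.75 sts per in.
XS: 147 / 7.75 = 18.968 → 18.97 in.
M: 158 / 7.75 = 20.387 → 20.39 in.
2XL: 170 / 7.75 = 21.935 → 21.94 in.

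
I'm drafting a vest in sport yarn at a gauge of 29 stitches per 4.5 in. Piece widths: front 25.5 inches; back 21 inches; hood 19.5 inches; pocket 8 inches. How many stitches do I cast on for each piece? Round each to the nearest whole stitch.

Rate = 29/4.5 = 6.444 sts per in.
front: 25.5 × 6.444 = 164.33 → 164.
back: 21 × 6.444 = 135.33 → 135.
hood: 19.5 × 6.444 = 125.67 → 126.
pocket: 8 × 6.444 = 51.56 → 52.

front 164; back 135; hood 126; pocket 52.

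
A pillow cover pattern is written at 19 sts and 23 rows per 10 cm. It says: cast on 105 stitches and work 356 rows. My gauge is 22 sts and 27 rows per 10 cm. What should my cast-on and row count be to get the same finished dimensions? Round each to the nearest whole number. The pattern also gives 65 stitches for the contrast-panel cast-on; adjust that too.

Cast on 122 stitches; work 418 rows; contrast-panel cast-on 75 stitches.

Stitches: 105 × 22/19 = 121.58 → 122.
Rows: 356 × 27/23 = 417.91 → 418.
contrast-panel cast-on: 65 × 22/19 = 75.26 → 75.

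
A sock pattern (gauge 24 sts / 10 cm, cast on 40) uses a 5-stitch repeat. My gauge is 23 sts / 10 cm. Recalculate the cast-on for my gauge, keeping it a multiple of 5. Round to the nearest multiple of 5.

40 × 23 / 24 = 38.33.
Nearest multiple of 5: 40.

CO 40 sts.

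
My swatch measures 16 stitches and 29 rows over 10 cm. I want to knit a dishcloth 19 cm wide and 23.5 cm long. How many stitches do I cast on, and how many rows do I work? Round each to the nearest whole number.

Cast on 30 stitches and work 68 rows.

Stitch gauge = 16/10 = 1.6 sts/cm; 19 × 1.6 = 30.40 → 30 sts.
Row gauge = 29/10 = 2.9 rows/cm; 23.5 × 2.9 = 68.15 → 68 rows.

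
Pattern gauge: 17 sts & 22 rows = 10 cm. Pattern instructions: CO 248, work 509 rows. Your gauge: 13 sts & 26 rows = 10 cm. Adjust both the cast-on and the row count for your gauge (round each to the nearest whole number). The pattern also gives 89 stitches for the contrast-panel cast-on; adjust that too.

Cast on 190 stitches; work 602 rows; contrast-panel cast-on 68 stitches.

Stitches: 248 × 13/17 = 189.65 → 190.
Rows: 509 × 26/22 = 601.55 → 602.
contrast-panel cast-on: 89 × 13/17 = 68.06 → 68.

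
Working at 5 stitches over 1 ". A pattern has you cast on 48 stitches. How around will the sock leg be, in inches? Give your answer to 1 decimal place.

5 stitches / 1 inch = 5 stitches per inch.
48 / 5 = 9.60 inches.

9.6 inches.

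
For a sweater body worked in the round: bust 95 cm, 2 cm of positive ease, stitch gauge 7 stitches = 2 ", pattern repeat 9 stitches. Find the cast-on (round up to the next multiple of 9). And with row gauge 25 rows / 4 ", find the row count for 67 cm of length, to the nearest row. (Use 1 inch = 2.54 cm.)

Finished = 95 + 2 = 97 cm.
97 cm × 1/2.54 = 38.19 inches.
7/2 = 3.5 sts per in; 38.19 × 3.5 = 133.66 sts.
Next multiple of 9 → 135.
67 cm = 26.38 inches; × 6.25 = 164.86 → 165 rows.

Cast on 135 stitches; work 165 rows.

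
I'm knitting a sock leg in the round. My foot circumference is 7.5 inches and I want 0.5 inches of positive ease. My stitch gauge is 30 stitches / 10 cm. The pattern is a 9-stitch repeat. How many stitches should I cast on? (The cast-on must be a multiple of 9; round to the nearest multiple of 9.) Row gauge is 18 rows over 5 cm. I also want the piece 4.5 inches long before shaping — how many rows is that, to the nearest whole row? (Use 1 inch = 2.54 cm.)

Cast on 63 stitches; work 41 rows.

Finished = 7.5 + 0.5 = 8 inches.
8 inches × 2.54 = 20.32 cm.
30/10 = 3 sts per cm; 20.32 × 3 = 60.96 sts.
Nearest multiple of 9 → 63.
4.5 inches = 11.43 cm; × 3.6 = 41.15 → 41 rows.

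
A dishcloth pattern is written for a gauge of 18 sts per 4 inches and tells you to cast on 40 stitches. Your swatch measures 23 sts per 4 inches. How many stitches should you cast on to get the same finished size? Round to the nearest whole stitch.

Scale factor = 23 / 18 = 1.278.
40 × 23 / 18 = 51.11 sts.
→ 51 sts.

51 stitches.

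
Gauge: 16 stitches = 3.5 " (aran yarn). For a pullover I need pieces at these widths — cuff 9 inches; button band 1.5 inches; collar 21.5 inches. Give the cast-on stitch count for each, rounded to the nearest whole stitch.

cuff 41; button band 7; collar 98.

Rate = 16/3.5 = 4.571 sts per in.
cuff: 9 × 4.571 = 41.14 → 41.
button band: 1.5 × 4.571 = 6.86 → 7.
collar: 21.5 × 4.571 = 98.29 → 98.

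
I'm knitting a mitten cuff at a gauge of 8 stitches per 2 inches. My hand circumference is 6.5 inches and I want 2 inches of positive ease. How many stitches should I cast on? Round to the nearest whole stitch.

Finished = 6.5 + 2 = 8.5 in.
8 / 2 = 4 sts per inch.
8.50 × 4 = 34.00 sts.

CO 34 sts.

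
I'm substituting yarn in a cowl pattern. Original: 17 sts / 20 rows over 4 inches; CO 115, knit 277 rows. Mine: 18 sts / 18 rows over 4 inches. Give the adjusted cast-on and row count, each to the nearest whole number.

Stitches: 115 × 18/17 = 121.76 → 122.
Rows: 277 × 18/20 = 249.30 → 249.

Cast on 122 stitches; work 249 rows.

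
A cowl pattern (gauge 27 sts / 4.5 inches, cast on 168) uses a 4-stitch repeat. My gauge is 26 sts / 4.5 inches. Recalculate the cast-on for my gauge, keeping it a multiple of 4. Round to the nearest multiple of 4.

160 stitches.

168 × 26 / 27 = 161.78.
Nearest multiple of 4: 160.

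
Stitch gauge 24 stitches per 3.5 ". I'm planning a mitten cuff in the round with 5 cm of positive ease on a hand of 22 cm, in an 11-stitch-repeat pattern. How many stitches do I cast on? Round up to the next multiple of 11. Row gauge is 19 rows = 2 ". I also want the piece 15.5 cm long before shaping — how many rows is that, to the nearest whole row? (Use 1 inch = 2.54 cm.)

Finished = 22 + 5 = 27 cm.
27 cm × 1/2.54 = 10.63 inches.
24/3.5 = 6.857 sts per in; 10.63 × 6.857 = 72.89 sts.
Next multiple of 11 → 77.
15.5 cm = 6.10 inches; × 9.5 = 57.97 → 58 rows.

Cast on 77 stitches; work 58 rows.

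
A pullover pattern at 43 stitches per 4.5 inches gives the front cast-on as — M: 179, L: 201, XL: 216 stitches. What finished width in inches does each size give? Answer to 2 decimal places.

43/4.5 = 9.556 sts per in.
M: 179 / 9.556 = 18.733 → 18.73 in.
L: 201 / 9.556 = 21.035 → 21.03 in.
XL: 216 / 9.556 = 22.605 → 22.60 in.

M 18.73 inches; L 21.03 inches; XL 22.60 inches.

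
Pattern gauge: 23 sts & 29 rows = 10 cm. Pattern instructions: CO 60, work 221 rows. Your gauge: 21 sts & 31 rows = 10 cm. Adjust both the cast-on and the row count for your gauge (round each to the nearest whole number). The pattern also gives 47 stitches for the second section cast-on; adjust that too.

Cast on 55 stitches; work 236 rows; second section cast-on 43 stitches.

Stitches: 60 × 21/23 = 54.78 → 55.
Rows: 221 × 31/29 = 236.24 → 236.
second section cast-on: 47 × 21/23 = 42.91 → 43.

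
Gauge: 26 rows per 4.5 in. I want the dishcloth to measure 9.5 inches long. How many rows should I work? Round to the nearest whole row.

55 rows.

26 rows / 4.5 in = 5.778 rows per inch.
9.5 × 5.778 = 54.89 rows.
Round to nearest → 55.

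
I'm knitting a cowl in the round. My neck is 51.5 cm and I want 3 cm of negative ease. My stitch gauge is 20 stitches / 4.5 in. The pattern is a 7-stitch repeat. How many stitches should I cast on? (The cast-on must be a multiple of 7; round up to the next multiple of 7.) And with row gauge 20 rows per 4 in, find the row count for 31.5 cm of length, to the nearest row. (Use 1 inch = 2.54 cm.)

Finished = 51.5 − 3 = 48.5 cm.
48.5 cm × 1/2.54 = 19.09 inches.
20/4.5 = 4.444 sts per in; 19.09 × 4.444 = 84.86 sts.
Next multiple of 7 → 91.
31.5 cm = 12.40 inches; × 5 = 62.01 → 62 rows.

Cast on 91 stitches; work 62 rows.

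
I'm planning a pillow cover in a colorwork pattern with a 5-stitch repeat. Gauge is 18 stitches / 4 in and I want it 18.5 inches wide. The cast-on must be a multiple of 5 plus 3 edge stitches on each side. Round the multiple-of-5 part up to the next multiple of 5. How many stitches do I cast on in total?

CO 86 sts.

18 / 4 = 4.5 sts per inch.
18.5 × 4.5 = 83.25 sts.
Less 6 edge sts → 77.25 for the repeat.
Next multiple of 5: 80.
Add back 6 edge sts → 86.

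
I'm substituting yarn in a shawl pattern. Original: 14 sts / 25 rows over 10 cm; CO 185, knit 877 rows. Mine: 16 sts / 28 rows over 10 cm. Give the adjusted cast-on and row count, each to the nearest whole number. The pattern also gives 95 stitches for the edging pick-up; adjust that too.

Cast on 211 stitches; work 982 rows; edging pick-up 109 stitches.

Stitches: 185 × 16/14 = 211.43 → 211.
Rows: 877 × 28/25 = 982.24 → 982.
edging pick-up: 95 × 16/14 = 108.57 → 109.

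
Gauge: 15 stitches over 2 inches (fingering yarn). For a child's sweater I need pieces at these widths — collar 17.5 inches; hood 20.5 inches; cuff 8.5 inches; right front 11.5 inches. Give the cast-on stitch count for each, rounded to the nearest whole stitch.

Rate = 15/2 = 7.5 sts per in.
collar: 17.5 × 7.5 = 131.25 → 131.
hood: 20.5 × 7.5 = 153.75 → 154.
cuff: 8.5 × 7.5 = 63.75 → 64.
right front: 11.5 × 7.5 = 86.25 → 86.

collar 131; hood 154; cuff 64; right front 86.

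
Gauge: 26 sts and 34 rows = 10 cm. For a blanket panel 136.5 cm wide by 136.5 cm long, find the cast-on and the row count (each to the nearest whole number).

Stitch gauge = 26/10 = 2.6 sts/cm; 136.5 × 2.6 = 354.90 → 355 sts.
Row gauge = 34/10 = 3.4 rows/cm; 136.5 × 3.4 = 464.10 → 464 rows.

Cast on 355 stitches and work 464 rows.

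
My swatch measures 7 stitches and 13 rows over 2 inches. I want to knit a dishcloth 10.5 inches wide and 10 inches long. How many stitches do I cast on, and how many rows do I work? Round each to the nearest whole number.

Stitch gauge = 7/2 = 3.5 sts/in; 10.5 × 3.5 = 36.75 → 37 sts.
Row gauge = 13/2 = 6.5 rows/in; 10 × 6.5 = 65.00 → 65 rows.

Cast on 37 stitches and work 65 rows.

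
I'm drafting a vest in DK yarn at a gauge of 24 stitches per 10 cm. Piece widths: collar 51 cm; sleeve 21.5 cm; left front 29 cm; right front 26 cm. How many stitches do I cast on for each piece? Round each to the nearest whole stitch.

Rate = 24/10 = 2.4 sts per cm.
collar: 51 × 2.4 = 122.40 → 122.
sleeve: 21.5 × 2.4 = 51.60 → 52.
left front: 29 × 2.4 = 69.60 → 70.
right front: 26 × 2.4 = 62.40 → 62.

collar 122; sleeve 52; left front 70; right front 62.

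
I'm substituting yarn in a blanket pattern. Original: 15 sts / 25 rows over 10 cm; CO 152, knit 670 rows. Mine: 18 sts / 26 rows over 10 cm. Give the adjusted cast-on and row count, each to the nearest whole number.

Cast on 182 stitches; work 697 rows.

Stitches: 152 × 18/15 = 182.40 → 182.
Rows: 670 × 26/25 = 696.80 → 697.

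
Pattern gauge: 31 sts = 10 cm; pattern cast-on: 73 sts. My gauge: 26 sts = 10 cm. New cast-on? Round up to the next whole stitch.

Cast on 62 stitches.

Scale factor = 26 / 31 = 0.839.
73 × 26 / 31 = 61.23 sts.
→ 62 sts.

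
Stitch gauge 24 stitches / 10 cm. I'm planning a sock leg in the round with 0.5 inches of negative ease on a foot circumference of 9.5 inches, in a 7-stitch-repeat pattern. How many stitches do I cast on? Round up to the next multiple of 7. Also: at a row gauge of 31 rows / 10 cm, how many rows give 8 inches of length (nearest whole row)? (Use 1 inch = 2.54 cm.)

Finished = 9.5 − 0.5 = 9 inches.
9 inches × 2.54 = 22.86 cm.
24/10 = 2.4 sts per cm; 22.86 × 2.4 = 54.86 sts.
Next multiple of 7 → 56.
8 inches = 20.32 cm; × 3.1 = 62.99 → 63 rows.

Cast on 56 stitches; work 63 rows.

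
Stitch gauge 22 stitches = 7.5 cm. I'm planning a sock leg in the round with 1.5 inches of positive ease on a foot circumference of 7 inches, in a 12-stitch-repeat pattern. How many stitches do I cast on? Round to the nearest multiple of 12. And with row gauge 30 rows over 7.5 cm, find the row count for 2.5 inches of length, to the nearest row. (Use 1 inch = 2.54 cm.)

Finished = 7 + 1.5 = 8.5 inches.
8.5 inches × 2.54 = 21.59 cm.
22/7.5 = 2.933 sts per cm; 21.59 × 2.933 = 63.33 sts.
Nearest multiple of 12 → 60.
2.5 inches = 6.35 cm; × 4 = 25.40 → 25 rows.

Cast on 60 stitches; work 25 rows.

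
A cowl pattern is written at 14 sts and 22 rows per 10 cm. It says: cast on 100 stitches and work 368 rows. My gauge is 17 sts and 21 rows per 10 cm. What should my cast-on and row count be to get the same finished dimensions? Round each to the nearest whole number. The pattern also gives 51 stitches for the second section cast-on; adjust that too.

Stitches: 100 × 17/14 = 121.43 → 121.
Rows: 368 × 21/22 = 351.27 → 351.
second section cast-on: 51 × 17/14 = 61.93 → 62.

Cast on 121 stitches; work 351 rows; second section cast-on 62 stitches.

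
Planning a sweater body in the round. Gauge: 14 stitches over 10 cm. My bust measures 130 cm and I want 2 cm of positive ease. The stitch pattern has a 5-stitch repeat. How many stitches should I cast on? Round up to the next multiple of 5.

185 stitches.

Finished = 130 + 2 = 132 cm.
14 / 10 = 1.4 sts/cm.
132 × 1.4 = 184.80 sts.
Next multiple of 5: 185.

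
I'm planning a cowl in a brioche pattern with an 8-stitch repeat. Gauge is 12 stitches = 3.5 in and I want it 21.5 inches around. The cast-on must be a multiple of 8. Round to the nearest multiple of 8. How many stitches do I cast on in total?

CO 72 sts.

12 / 3.5 = 3.429 sts per inch.
21.5 × 3.429 = 73.71 sts.
Nearest multiple of 8: 72.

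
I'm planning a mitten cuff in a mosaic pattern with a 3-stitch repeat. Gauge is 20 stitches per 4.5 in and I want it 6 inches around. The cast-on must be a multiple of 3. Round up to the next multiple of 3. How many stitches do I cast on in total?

27 stitches.

20 / 4.5 = 4.444 sts per inch.
6 × 4.444 = 26.67 sts.
Next multiple of 3: 27.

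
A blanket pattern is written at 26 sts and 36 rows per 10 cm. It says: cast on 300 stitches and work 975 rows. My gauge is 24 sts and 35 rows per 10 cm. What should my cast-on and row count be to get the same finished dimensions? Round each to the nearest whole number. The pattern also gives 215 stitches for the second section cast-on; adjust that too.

Cast on 277 stitches; work 948 rows; second section cast-on 198 stitches.

Stitches: 300 × 24/26 = 276.92 → 277.
Rows: 975 × 35/36 = 947.92 → 948.
second section cast-on: 215 × 24/26 = 198.46 → 198.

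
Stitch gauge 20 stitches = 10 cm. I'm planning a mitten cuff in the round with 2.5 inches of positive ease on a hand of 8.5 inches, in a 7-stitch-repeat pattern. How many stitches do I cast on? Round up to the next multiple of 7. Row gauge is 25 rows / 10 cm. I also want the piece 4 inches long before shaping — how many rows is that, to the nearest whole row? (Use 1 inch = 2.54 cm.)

Finished = 8.5 + 2.5 = 11 inches.
11 inches × 2.54 = 27.94 cm.
20/10 = 2 sts per cm; 27.94 × 2 = 55.88 sts.
Next multiple of 7 → 56.
4 inches = 10.16 cm; × 2.5 = 25.40 → 25 rows.

Cast on 56 stitches; work 25 rows.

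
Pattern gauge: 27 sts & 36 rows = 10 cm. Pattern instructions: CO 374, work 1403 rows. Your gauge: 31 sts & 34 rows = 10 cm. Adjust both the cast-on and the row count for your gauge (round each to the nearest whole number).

Cast on 429 stitches; work 1325 rows.

Stitches: 374 × 31/27 = 429.41 → 429.
Rows: 1403 × 34/36 = 1325.06 → 1325.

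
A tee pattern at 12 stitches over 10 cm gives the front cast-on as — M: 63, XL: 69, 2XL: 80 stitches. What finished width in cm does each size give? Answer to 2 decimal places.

12/10 = 1.2 sts per cm.
M: 63 / 1.2 = 52.500 → 52.50 cm.
XL: 69 / 1.2 = 57.500 → 57.50 cm.
2XL: 80 / 1.2 = 66.667 → 66.67 cm.

M 52.50 cm; XL 57.50 cm; 2XL 66.67 cm.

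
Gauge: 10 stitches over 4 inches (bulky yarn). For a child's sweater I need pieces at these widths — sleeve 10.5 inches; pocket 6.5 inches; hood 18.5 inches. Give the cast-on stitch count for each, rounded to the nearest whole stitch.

sleeve 26; pocket 16; hood 46.

Rate = 10/4 = 2.5 sts per in.
sleeve: 10.5 × 2.5 = 26.25 → 26.
pocket: 6.5 × 2.5 = 16.25 → 16.
hood: 18.5 × 2.5 = 46.25 → 46.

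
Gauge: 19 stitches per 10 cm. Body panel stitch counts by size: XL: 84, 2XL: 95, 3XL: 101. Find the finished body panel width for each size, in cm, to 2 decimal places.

19/10 = 1.9 sts per cm.
XL: 84 / 1.9 = 44.211 → 44.21 cm.
2XL: 95 / 1.9 = 50.000 → 50.00 cm.
3XL: 101 / 1.9 = 53.158 → 53.16 cm.

XL 44.21 cm; 2XL 50.00 cm; 3XL 53.16 cm.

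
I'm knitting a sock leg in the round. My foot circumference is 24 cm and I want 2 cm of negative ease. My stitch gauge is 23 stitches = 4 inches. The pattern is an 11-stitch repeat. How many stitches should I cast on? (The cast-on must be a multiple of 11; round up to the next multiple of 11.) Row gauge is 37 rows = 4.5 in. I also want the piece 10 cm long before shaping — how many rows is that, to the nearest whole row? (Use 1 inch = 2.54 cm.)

Cast on 55 stitches; work 32 rows.

Finished = 24 − 2 = 22 cm.
22 cm × 1/2.54 = 8.66 inches.
23/4 = 5.75 sts per in; 8.66 × 5.75 = 49.80 sts.
Next multiple of 11 → 55.
10 cm = 3.94 inches; × 8.222 = 32.37 → 32 rows.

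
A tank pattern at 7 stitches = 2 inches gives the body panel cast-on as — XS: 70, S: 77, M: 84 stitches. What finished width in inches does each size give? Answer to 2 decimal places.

XS 20.00 inches; S 22.00 inches; M 24.00 inches.

7/2 = 3.5 sts per in.
XS: 70 / 3.5 = 20.000 → 20.00 in.
S: 77 / 3.5 = 22.000 → 22.00 in.
M: 84 / 3.5 = 24.000 → 24.00 in.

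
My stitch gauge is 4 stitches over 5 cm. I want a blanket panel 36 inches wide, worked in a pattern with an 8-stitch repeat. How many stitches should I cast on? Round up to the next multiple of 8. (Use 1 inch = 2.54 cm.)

Cast on 80 stitches.

36 in = 36 × 2.54 = 91.44 cm.
4 / 5 = 0.8 sts/cm.
91.44 × 0.8 = 73.15 sts.
→ 80.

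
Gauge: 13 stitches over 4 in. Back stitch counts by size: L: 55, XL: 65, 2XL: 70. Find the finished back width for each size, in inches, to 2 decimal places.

L 16.92 inches; XL 20.00 inches; 2XL 21.54 inches.

13/4 = 3.25 sts per in.
L: 55 / 3.25 = 16.923 → 16.92 in.
XL: 65 / 3.25 = 20.000 → 20.00 in.
2XL: 70 / 3.25 = 21.538 → 21.54 in.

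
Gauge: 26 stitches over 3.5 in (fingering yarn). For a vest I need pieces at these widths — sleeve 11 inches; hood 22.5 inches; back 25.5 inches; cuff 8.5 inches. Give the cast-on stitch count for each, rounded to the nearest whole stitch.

sleeve 82; hood 167; back 189; cuff 63.

Rate = 26/3.5 = 7.429 sts per in.
sleeve: 11 × 7.429 = 81.71 → 82.
hood: 22.5 × 7.429 = 167.14 → 167.
back: 25.5 × 7.429 = 189.43 → 189.
cuff: 8.5 × 7.429 = 63.14 → 63.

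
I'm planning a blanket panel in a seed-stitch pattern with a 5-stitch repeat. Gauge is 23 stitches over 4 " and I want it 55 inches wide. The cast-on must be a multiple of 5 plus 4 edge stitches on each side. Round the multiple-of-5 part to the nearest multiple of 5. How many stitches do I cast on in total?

23 / 4 = 5.75 sts per inch.
55 × 5.75 = 316.25 sts.
Less 8 edge sts → 308.25 for the repeat.
Nearest multiple of 5: 310.
Add back 8 edge sts → 318.

CO 318 sts.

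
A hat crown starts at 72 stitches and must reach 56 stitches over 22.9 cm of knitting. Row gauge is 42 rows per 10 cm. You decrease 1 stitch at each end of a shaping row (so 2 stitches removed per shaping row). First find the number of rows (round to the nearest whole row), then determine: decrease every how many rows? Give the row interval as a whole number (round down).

Rows = 22.9 × 4.2 = 96.2 → 96 rows.
Stitches to remove: 16 → 8 shaping rows (at 2 st each).
96 / 8 = 12.00 → every 12 rows.

Decrease every 12th row.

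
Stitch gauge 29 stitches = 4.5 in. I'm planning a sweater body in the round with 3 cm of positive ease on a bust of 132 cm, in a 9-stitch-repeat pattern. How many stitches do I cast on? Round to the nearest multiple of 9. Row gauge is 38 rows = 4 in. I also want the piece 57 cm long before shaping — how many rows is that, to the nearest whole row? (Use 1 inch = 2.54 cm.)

Cast on 342 stitches; work 213 rows.

Finished = 132 + 3 = 135 cm.
135 cm × 1/2.54 = 53.15 inches.
29/4.5 = 6.444 sts per in; 53.15 × 6.444 = 342.52 sts.
Nearest multiple of 9 → 342.
57 cm = 22.44 inches; × 9.5 = 213.19 → 213 rows.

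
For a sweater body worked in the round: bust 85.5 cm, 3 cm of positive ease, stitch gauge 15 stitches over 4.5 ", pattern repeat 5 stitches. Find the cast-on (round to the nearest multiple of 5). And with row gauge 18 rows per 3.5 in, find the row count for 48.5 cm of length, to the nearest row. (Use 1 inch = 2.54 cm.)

Cast on 115 stitches; work 98 rows.

Finished = 85.5 + 3 = 88.5 cm.
88.5 cm × 1/2.54 = 34.84 inches.
15/4.5 = 3.333 sts per in; 34.84 × 3.333 = 116.14 sts.
Nearest multiple of 5 → 115.
48.5 cm = 19.09 inches; × 5.143 = 98.20 → 98 rows.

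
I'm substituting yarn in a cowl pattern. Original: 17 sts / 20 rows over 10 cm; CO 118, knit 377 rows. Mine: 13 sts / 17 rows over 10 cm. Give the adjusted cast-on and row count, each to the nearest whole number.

Cast on 90 stitches; work 320 rows.

Stitches: 118 × 13/17 = 90.24 → 90.
Rows: 377 × 17/20 = 320.45 → 320.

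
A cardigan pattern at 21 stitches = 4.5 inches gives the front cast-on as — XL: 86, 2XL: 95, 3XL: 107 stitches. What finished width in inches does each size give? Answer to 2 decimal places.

XL 18.43 inches; 2XL 20.36 inches; 3XL 22.93 inches.

21/4.5 = 4.667 sts per in.
XL: 86 / 4.667 = 18.429 → 18.43 in.
2XL: 95 / 4.667 = 20.357 → 20.36 in.
3XL: 107 / 4.667 = 22.929 → 22.93 in.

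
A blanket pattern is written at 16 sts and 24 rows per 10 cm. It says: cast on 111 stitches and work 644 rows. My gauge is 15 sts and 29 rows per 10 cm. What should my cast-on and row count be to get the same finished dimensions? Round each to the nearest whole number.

Stitches: 111 × 15/16 = 104.06 → 104.
Rows: 644 × 29/24 = 778.17 → 778.

Cast on 104 stitches; work 778 rows.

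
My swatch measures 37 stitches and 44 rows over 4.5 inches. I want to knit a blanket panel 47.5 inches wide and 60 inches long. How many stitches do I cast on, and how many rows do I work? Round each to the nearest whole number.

Stitch gauge = 37/4.5 = 8.222 sts/in; 47.5 × 8.222 = 390.56 → 391 sts.
Row gauge = 44/4.5 = 9.778 rows/in; 60 × 9.778 = 586.67 → 587 rows.

Cast on 391 stitches and work 587 rows.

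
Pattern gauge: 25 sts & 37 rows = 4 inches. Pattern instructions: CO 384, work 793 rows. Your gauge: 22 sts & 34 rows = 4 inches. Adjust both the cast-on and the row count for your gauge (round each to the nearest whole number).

Cast on 338 stitches; work 729 rows.

Stitches: 384 × 22/25 = 337.92 → 338.
Rows: 793 × 34/37 = 728.70 → 729.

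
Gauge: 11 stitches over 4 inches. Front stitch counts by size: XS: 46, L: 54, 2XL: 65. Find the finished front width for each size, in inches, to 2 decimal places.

11/4 = 2.75 sts per in.
XS: 46 / 2.75 = 16.727 → 16.73 in.
L: 54 / 2.75 = 19.636 → 19.64 in.
2XL: 65 / 2.75 = 23.636 → 23.64 in.

XS 16.73 inches; L 19.64 inches; 2XL 23.64 inches.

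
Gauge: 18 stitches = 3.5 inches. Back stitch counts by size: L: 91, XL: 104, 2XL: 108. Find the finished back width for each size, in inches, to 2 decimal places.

18/3.5 = 5.143 sts per in.
L: 91 / 5.143 = 17.694 → 17.69 in.
XL: 104 / 5.143 = 20.222 → 20.22 in.
2XL: 108 / 5.143 = 21.000 → 21.00 in.

L 17.69 inches; XL 20.22 inches; 2XL 21.00 inches.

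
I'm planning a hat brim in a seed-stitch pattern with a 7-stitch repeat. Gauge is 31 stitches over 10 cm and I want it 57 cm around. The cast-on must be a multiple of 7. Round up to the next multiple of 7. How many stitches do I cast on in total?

31 / 10 = 3.1 sts per cm.
57 × 3.1 = 176.70 sts.
Next multiple of 7: 182.

Cast on 182 stitches.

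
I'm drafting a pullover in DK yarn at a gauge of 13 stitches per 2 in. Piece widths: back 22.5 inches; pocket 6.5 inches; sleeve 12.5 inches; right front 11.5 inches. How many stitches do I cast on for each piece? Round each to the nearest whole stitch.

back 146; pocket 42; sleeve 81; right front 75.

Rate = 13/2 = 6.5 sts per in.
back: 22.5 × 6.5 = 146.25 → 146.
pocket: 6.5 × 6.5 = 42.25 → 42.
sleeve: 12.5 × 6.5 = 81.25 → 81.
right front: 11.5 × 6.5 = 74.75 → 75.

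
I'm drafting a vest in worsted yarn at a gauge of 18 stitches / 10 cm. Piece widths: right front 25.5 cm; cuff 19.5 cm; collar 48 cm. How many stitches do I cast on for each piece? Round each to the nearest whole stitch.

right front 46; cuff 35; collar 86.

Rate = 18/10 = 1.8 sts per cm.
right front: 25.5 × 1.8 = 45.90 → 46.
cuff: 19.5 × 1.8 = 35.10 → 35.
collar: 48 × 1.8 = 86.40 → 86.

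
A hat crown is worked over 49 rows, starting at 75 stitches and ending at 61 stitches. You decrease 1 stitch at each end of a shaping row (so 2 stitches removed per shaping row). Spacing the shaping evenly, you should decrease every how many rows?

Decrease every 7th row.

Stitches to remove: |61 − 75| = 14.
Shaping rows needed: 14 / 2 = 7.
49 rows / 7 = every 7 rows.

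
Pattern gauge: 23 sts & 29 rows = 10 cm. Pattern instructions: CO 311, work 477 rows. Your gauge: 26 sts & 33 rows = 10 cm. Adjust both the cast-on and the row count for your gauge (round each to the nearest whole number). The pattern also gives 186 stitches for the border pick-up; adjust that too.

Stitches: 311 × 26/23 = 351.57 → 352.
Rows: 477 × 33/29 = 542.79 → 543.
border pick-up: 186 × 26/23 = 210.26 → 210.

Cast on 352 stitches; work 543 rows; border pick-up 210 stitches.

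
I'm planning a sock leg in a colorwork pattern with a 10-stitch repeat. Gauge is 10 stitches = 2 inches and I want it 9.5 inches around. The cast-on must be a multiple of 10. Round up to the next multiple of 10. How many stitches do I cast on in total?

10 / 2 = 5 sts per inch.
9.5 × 5 = 47.50 sts.
Next multiple of 10: 50.

50 stitches.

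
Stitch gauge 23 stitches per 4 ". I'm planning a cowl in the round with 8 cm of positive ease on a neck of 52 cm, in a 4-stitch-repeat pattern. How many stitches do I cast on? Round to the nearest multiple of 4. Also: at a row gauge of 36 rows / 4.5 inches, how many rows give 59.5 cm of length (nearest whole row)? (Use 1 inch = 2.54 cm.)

Finished = 52 + 8 = 60 cm.
60 cm × 1/2.54 = 23.62 inches.
23/4 = 5.75 sts per in; 23.62 × 5.75 = 135.83 sts.
Nearest multiple of 4 → 136.
59.5 cm = 23.43 inches; × 8 = 187.40 → 187 rows.

Cast on 136 stitches; work 187 rows.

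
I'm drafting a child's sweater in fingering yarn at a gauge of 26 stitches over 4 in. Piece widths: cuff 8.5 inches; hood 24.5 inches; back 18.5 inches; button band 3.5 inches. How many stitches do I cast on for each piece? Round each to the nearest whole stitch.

cuff 55; hood 159; back 120; button band 23.

Rate = 26/4 = 6.5 sts per in.
cuff: 8.5 × 6.5 = 55.25 → 55.
hood: 24.5 × 6.5 = 159.25 → 159.
back: 18.5 × 6.5 = 120.25 → 120.
button band: 3.5 × 6.5 = 22.75 → 23.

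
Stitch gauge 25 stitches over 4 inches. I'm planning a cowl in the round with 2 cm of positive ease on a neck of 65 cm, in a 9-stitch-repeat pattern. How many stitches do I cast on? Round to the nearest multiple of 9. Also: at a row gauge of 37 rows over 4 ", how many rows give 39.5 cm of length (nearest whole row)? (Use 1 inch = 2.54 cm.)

Finished = 65 + 2 = 67 cm.
67 cm × 1/2.54 = 26.38 inches.
25/4 = 6.25 sts per in; 26.38 × 6.25 = 164.86 sts.
Nearest multiple of 9 → 162.
39.5 cm = 15.55 inches; × 9.25 = 143.85 → 144 rows.

Cast on 162 stitches; work 144 rows.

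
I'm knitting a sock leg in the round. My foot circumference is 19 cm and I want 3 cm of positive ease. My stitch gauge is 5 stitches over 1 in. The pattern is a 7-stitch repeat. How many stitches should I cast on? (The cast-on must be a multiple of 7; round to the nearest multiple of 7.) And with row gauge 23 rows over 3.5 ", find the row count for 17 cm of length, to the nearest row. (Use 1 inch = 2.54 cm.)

Finished = 19 + 3 = 22 cm.
22 cm × 1/2.54 = 8.66 inches.
5/1 = 5 sts per in; 8.66 × 5 = 43.31 sts.
Nearest multiple of 7 → 42.
17 cm = 6.69 inches; × 6.571 = 43.98 → 44 rows.

Cast on 42 stitches; work 44 rows.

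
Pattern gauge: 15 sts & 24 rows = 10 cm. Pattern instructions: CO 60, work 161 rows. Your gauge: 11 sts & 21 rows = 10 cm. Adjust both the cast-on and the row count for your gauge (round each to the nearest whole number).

Stitches: 60 × 11/15 = 44.00 → 44.
Rows: 161 × 21/24 = 140.88 → 141.

Cast on 44 stitches; work 141 rows.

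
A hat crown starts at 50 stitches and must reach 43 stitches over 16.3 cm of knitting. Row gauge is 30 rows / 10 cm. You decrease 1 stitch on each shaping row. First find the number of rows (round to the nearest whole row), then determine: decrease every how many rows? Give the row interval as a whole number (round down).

Rows = 16.3 × 3 = 48.9 → 49 rows.
Stitches to remove: 7 → 7 shaping rows (at 1 st each).
49 / 7 = 7.00 → every 7 rows.

Decrease every 7th row.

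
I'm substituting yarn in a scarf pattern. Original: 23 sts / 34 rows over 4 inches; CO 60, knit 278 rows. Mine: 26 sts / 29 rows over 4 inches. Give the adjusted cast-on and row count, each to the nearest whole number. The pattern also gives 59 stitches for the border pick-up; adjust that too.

Cast on 68 stitches; work 237 rows; border pick-up 67 stitches.

Stitches: 60 × 26/23 = 67.83 → 68.
Rows: 278 × 29/34 = 237.12 → 237.
border pick-up: 59 × 26/23 = 66.70 → 67.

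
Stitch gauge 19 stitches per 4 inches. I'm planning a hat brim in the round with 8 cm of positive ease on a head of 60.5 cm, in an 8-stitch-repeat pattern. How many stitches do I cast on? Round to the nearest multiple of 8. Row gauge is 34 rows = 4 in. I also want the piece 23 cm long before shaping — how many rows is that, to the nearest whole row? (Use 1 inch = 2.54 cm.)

Finished = 60.5 + 8 = 68.5 cm.
68.5 cm × 1/2.54 = 26.97 inches.
19/4 = 4.75 sts per in; 26.97 × 4.75 = 128.10 sts.
Nearest multiple of 8 → 128.
23 cm = 9.06 inches; × 8.5 = 76.97 → 77 rows.

Cast on 128 stitches; work 77 rows.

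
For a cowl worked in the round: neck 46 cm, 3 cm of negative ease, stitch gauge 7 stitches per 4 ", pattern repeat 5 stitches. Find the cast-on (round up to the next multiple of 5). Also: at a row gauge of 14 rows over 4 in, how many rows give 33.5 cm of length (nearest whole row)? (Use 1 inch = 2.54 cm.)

Finished = 46 − 3 = 43 cm.
43 cm × 1/2.54 = 16.93 inches.
7/4 = 1.75 sts per in; 16.93 × 1.75 = 29.63 sts.
Next multiple of 5 → 30.
33.5 cm = 13.19 inches; × 3.5 = 46.16 → 46 rows.

Cast on 30 stitches; work 46 rows.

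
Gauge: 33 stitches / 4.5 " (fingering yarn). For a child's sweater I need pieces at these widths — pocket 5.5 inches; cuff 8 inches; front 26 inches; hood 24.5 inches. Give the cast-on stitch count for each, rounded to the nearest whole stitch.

Rate = 33/4.5 = 7.333 sts per in.
pocket: 5.5 × 7.333 = 40.33 → 40.
cuff: 8 × 7.333 = 58.67 → 59.
front: 26 × 7.333 = 190.67 → 191.
hood: 24.5 × 7.333 = 179.67 → 180.

pocket 40; cuff 59; front 191; hood 180.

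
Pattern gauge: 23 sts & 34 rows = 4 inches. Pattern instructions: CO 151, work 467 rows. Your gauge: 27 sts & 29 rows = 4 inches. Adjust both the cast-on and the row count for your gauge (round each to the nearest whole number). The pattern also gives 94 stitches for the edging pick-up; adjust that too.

Stitches: 151 × 27/23 = 177.26 → 177.
Rows: 467 × 29/34 = 398.32 → 398.
edging pick-up: 94 × 27/23 = 110.35 → 110.

Cast on 177 stitches; work 398 rows; edging pick-up 110 stitches.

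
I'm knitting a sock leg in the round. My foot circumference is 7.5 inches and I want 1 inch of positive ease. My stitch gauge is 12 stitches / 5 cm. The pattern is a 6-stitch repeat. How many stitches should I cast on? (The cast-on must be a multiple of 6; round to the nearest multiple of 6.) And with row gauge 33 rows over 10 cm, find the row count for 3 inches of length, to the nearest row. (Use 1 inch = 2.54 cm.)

Cast on 54 stitches; work 25 rows.

Finished = 7.5 + 1 = 8.5 inches.
8.5 inches × 2.54 = 21.59 cm.
12/5 = 2.4 sts per cm; 21.59 × 2.4 = 51.82 sts.
Nearest multiple of 6 → 54.
3 inches = 7.62 cm; × 3.3 = 25.15 → 25 rows.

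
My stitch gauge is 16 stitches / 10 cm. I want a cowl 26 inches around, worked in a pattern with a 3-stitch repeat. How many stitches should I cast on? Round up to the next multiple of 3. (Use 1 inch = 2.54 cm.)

108 stitches.

26 in = 26 × 2.54 = 66.04 cm.
16 / 10 = 1.6 sts/cm.
66.04 × 1.6 = 105.66 sts.
→ 108.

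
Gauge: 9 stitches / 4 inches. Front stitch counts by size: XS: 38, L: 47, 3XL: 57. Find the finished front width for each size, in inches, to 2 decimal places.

9/4 = 2.25 sts per in.
XS: 38 / 2.25 = 16.889 → 16.89 in.
L: 47 / 2.25 = 20.889 → 20.89 in.
3XL: 57 / 2.25 = 25.333 → 25.33 in.

XS 16.89 inches; L 20.89 inches; 3XL 25.33 inches.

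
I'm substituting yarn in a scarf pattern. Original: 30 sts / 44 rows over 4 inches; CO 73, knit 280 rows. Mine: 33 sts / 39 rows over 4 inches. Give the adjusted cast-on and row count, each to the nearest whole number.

Stitches: 73 × 33/30 = 80.30 → 80.
Rows: 280 × 39/44 = 248.18 → 248.

Cast on 80 stitches; work 248 rows.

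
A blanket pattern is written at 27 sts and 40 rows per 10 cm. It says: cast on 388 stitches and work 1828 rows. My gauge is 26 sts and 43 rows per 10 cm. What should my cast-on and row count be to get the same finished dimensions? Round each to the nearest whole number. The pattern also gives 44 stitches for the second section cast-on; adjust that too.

Cast on 374 stitches; work 1965 rows; second section cast-on 42 stitches.

Stitches: 388 × 26/27 = 373.63 → 374.
Rows: 1828 × 43/40 = 1965.10 → 1965.
second section cast-on: 44 × 26/27 = 42.37 → 42.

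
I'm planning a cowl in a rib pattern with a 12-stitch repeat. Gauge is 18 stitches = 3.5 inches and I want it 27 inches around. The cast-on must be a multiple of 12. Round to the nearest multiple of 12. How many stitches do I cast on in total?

CO 144 sts.

18 / 3.5 = 5.143 sts per inch.
27 × 5.143 = 138.86 sts.
Nearest multiple of 12: 144.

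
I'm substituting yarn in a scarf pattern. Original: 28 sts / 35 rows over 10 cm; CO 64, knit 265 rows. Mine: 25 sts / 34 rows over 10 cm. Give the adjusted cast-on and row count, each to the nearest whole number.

Stitches: 64 × 25/28 = 57.14 → 57.
Rows: 265 × 34/35 = 257.43 → 257.

Cast on 57 stitches; work 257 rows.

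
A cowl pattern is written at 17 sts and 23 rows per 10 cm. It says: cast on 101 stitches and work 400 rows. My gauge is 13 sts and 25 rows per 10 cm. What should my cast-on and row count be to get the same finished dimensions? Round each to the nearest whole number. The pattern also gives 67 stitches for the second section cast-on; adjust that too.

Stitches: 101 × 13/17 = 77.24 → 77.
Rows: 400 × 25/23 = 434.78 → 435.
second section cast-on: 67 × 13/17 = 51.24 → 51.

Cast on 77 stitches; work 435 rows; second section cast-on 51 stitches.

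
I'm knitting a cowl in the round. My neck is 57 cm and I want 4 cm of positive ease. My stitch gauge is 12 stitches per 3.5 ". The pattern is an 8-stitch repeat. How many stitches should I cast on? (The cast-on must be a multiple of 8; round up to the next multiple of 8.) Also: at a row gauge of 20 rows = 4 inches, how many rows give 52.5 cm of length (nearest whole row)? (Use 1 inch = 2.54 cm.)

Cast on 88 stitches; work 103 rows.

Finished = 57 + 4 = 61 cm.
61 cm × 1/2.54 = 24.02 inches.
12/3.5 = 3.429 sts per in; 24.02 × 3.429 = 82.34 sts.
Next multiple of 8 → 88.
52.5 cm = 20.67 inches; × 5 = 103.35 → 103 rows.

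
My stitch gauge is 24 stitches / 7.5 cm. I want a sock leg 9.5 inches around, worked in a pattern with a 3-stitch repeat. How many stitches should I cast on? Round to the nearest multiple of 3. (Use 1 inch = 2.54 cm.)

78 stitches.

9.5 in = 9.5 × 2.54 = 24.13 cm.
24 / 7.5 = 3.2 sts/cm.
24.13 × 3.2 = 77.22 sts.
→ 78.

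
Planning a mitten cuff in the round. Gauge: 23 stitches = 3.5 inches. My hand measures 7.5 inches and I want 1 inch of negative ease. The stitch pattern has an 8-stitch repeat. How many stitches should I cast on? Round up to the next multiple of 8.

Finished = 7.5 − 1 = 6.5 inches.
23 / 3.5 = 6.571 sts/in.
6.5 × 6.571 = 42.71 sts.
Next multiple of 8: 48.

CO 48 sts.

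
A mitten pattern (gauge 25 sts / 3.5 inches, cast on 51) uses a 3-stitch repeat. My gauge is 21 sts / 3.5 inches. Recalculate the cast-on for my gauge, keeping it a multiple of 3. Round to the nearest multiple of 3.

51 × 21 / 25 = 42.84.
Nearest multiple of 3: 42.

Cast on 42 stitches.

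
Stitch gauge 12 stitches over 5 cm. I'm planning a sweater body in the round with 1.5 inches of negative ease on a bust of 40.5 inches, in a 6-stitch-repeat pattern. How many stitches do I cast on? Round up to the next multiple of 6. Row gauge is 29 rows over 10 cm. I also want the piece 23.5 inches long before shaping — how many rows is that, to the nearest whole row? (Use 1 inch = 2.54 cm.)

Cast on 240 stitches; work 173 rows.

Finished = 40.5 − 1.5 = 39 inches.
39 inches × 2.54 = 99.06 cm.
12/5 = 2.4 sts per cm; 99.06 × 2.4 = 237.74 sts.
Next multiple of 6 → 240.
23.5 inches = 59.69 cm; × 2.9 = 173.10 → 173 rows.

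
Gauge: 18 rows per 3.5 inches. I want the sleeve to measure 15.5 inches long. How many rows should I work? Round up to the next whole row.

80 rows.

18 rows / 3.5 in = 5.143 rows per inch.
15.5 × 5.143 = 79.71 rows.
Round up → 80.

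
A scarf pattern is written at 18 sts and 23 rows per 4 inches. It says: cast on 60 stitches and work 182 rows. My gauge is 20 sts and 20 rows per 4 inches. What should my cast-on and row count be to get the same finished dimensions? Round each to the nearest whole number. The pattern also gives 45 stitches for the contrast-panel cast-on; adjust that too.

Cast on 67 stitches; work 158 rows; contrast-panel cast-on 50 stitches.

Stitches: 60 × 20/18 = 66.67 → 67.
Rows: 182 × 20/23 = 158.26 → 158.
contrast-panel cast-on: 45 × 20/18 = 50.00 → 50.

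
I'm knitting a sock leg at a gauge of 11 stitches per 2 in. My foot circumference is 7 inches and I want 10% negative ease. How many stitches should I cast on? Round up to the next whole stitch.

CO 35 sts.

Finished = 7 × 0.90 = 6.30 in.
11 / 2 = 5.5 sts per inch.
6.30 × 5.5 = 34.65 sts.
→ 35 sts.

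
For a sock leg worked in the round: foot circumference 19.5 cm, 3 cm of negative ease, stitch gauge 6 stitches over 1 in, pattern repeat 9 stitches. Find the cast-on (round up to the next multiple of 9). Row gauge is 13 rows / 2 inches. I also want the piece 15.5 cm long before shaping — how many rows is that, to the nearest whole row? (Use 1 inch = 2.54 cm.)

Finished = 19.5 − 3 = 16.5 cm.
16.5 cm × 1/2.54 = 6.50 inches.
6/1 = 6 sts per in; 6.50 × 6 = 38.98 sts.
Next multiple of 9 → 45.
15.5 cm = 6.10 inches; × 6.5 = 39.67 → 40 rows.

Cast on 45 stitches; work 40 rows.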